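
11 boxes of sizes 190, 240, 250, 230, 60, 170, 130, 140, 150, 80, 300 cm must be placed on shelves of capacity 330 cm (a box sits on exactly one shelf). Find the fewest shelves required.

7

Total = 300 + 250 + 240 + 230 + 190 + 170 + 150 + 140 + 130 + 80 + 60 = 1940 cm.
Lower bound: ⌈1940/330⌉ = 6 shelves.
A packing using 7 shelves:
  shelf 1: 300 = 300
  shelf 2: 250 + 80 = 330
  shelf 3: 240 + 60 = 300
  shelf 4: 230 = 230
  shelf 5: 190 + 140 = 330
  shelf 6: 170 + 150 = 320
  shelf 7: 130 = 130
No arrangement into 6 shelves stays within capacity, so 7 is optimal.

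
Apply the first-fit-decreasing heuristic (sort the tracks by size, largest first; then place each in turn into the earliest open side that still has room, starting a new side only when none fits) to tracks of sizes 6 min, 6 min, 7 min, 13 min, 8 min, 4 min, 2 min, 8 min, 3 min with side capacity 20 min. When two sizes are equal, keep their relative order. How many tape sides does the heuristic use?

Sorted descending: 13, 8, 8, 7, 6, 6, 4, 3, 2.
  13 → side 1 (new)  [load 13/20]
  8 → side 2 (new)  [load 8/20]
  8 → side 2  [load 16/20]
  7 → side 1  [load 20/20]
  6 → side 3 (new)  [load 6/20]
  6 → side 3  [load 12/20]
  4 → side 2  [load 20/20]
  3 → side 3  [load 15/20]
  2 → side 3  [load 17/20]
3 tape sides opened.

3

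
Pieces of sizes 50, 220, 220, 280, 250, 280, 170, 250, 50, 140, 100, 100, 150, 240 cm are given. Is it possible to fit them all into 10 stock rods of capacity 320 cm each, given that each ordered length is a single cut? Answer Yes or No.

Yes

A valid assignment using 9 stock rods:
  stock rod 1: 280 = 280
  stock rod 2: 280 = 280
  stock rod 3: 250 + 50 = 300
  stock rod 4: 250 + 50 = 300
  stock rod 5: 240 = 240
  stock rod 6: 220 + 100 = 320
  stock rod 7: 220 + 100 = 320
  stock rod 8: 170 + 150 = 320
  stock rod 9: 140 = 140
That uses only 9 ≤ 10, so 10 stock rods are enough.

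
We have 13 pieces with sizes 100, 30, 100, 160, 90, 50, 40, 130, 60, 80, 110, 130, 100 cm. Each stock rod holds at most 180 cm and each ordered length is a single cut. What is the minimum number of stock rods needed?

Total = 160 + 130 + 130 + 110 + 100 + 100 + 100 + 90 + 80 + 60 + 50 + 40 + 30 = 1180 cm.
Lower bound: ⌈1180/180⌉ = 7 stock rods.
A packing using 8 stock rods:
  stock rod 1: 160 = 160
  stock rod 2: 130 + 50 = 180
  stock rod 3: 130 + 40 = 170
  stock rod 4: 110 + 60 = 170
  stock rod 5: 100 + 80 = 180
  stock rod 6: 100 + 30 = 130
  stock rod 7: 100 = 100
  stock rod 8: 90 = 90
No arrangement into 7 stock rods stays within capacity, so 8 is optimal.

8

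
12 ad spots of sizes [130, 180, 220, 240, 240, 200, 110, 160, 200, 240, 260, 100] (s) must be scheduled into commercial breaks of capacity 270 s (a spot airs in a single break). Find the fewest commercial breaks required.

Total = 260 + 240 + 240 + 240 + 220 + 200 + 200 + 180 + 160 + 130 + 110 + 100 = 2280 s.
Lower bound: ⌈2280/270⌉ = 9 commercial breaks.
A packing using 10 commercial breaks:
  break 1: 260 = 260
  break 2: 240 = 240
  break 3: 240 = 240
  break 4: 240 = 240
  break 5: 220 = 220
  break 6: 200 = 200
  break 7: 200 = 200
  break 8: 180 = 180
  break 9: 160 + 110 = 270
  break 10: 130 + 100 = 230
No arrangement into 9 commercial breaks stays within capacity, so 10 is optimal.

10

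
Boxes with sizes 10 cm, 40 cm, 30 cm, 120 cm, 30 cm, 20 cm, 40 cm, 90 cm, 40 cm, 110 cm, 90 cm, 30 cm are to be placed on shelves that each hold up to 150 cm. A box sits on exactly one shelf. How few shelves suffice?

5

Total = 120 + 110 + 90 + 90 + 40 + 40 + 40 + 30 + 30 + 30 + 20 + 10 = 650 cm.
Lower bound: ⌈650/150⌉ = 5 shelves.
A packing using 5 shelves:
  shelf 1: 120 + 30 = 150
  shelf 2: 110 + 40 = 150
  shelf 3: 90 + 40 + 20 = 150
  shelf 4: 90 + 40 + 10 = 140
  shelf 5: 30 + 30 = 60
This matches the lower bound, so 5 is optimal.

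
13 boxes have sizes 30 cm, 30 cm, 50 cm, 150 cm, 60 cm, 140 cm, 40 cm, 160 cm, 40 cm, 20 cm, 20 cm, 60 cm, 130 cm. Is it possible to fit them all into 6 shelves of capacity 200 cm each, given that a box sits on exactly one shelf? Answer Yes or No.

Yes

A valid assignment using 5 shelves:
  shelf 1: 160 + 40 = 200
  shelf 2: 150 + 50 = 200
  shelf 3: 140 + 60 = 200
  shelf 4: 130 + 60 = 190
  shelf 5: 40 + 30 + 30 + 20 + 20 = 140
That uses only 5 ≤ 6, so 6 shelves are enough.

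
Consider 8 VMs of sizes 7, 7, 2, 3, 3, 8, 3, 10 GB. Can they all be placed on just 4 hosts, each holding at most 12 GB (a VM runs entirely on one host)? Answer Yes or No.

A valid assignment using 4 hosts:
  host 1: 10 + 2 = 12
  host 2: 8 + 3 = 11
  host 3: 7 + 3 = 10
  host 4: 7 + 3 = 10
Every load is within 12 GB, so 4 hosts suffice.

Yes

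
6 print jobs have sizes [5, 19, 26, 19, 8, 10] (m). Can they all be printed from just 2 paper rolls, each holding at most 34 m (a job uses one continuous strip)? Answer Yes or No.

Total = 87 m; ⌈87/34⌉ = 3.
At least 3 paper rolls are required, but only 2 are allowed.

No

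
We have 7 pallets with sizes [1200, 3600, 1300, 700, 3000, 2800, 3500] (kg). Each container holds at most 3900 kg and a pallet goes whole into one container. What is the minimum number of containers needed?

Total = 3600 + 3500 + 3000 + 2800 + 1300 + 1200 + 700 = 16100 kg.
Lower bound: ⌈16100/3900⌉ = 5 containers.
A packing using 5 containers:
  container 1: 3600 = 3600
  container 2: 3500 = 3500
  container 3: 3000 + 700 = 3700
  container 4: 2800 = 2800
  container 5: 1300 + 1200 = 2500
This matches the lower bound, so 5 is optimal.

5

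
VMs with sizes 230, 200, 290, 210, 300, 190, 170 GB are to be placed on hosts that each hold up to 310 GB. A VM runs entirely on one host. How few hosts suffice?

Total = 300 + 290 + 230 + 210 + 200 + 190 + 170 = 1590 GB.
Lower bound: ⌈1590/310⌉ = 6 hosts.
Also, 7 VMs each exceed 155 GB, and no two of those can share a host, so at least 7 hosts are needed.
A packing using 7 hosts:
  host 1: 300 = 300
  host 2: 290 = 290
  host 3: 230 = 230
  host 4: 210 = 210
  host 5: 200 = 200
  host 6: 190 = 190
  host 7: 170 = 170
This matches the lower bound, so 7 is optimal.

7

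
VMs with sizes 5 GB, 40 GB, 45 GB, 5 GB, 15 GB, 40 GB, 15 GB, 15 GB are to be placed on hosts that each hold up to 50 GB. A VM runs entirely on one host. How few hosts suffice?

4

Total = 45 + 40 + 40 + 15 + 15 + 15 + 5 + 5 = 180 GB.
Lower bound: ⌈180/50⌉ = 4 hosts.
A packing using 4 hosts:
  host 1: 45 + 5 = 50
  host 2: 40 + 5 = 45
  host 3: 40 = 40
  host 4: 15 + 15 + 15 = 45
This matches the lower bound, so 4 is optimal.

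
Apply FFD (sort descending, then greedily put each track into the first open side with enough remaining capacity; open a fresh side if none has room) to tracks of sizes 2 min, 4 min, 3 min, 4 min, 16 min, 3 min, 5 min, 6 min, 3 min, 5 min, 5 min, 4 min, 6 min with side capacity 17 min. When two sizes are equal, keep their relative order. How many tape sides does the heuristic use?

Sorted descending: 16, 6, 6, 5, 5, 5, 4, 4, 4, 3, 3, 3, 2.
  16 → side 1 (new)  [load 16/17]
  6 → side 2 (new)  [load 6/17]
  6 → side 2  [load 12/17]
  5 → side 2  [load 17/17]
  5 → side 3 (new)  [load 5/17]
  5 → side 3  [load 10/17]
  4 → side 3  [load 14/17]
  4 → side 4 (new)  [load 4/17]
  4 → side 4  [load 8/17]
  3 → side 3  [load 17/17]
  3 → side 4  [load 11/17]
  3 → side 4  [load 14/17]
  2 → side 4  [load 16/17]
4 tape sides opened.

4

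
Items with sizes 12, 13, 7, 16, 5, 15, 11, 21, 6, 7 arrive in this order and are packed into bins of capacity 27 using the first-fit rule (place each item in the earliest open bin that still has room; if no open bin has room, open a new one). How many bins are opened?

  12 → bin 1 (new)  [load 12/27]
  13 → bin 1  [load 25/27]
  7 → bin 2 (new)  [load 7/27]
  16 → bin 2  [load 23/27]
  5 → bin 3 (new)  [load 5/27]
  15 → bin 3  [load 20/27]
  11 → bin 4 (new)  [load 11/27]
  21 → bin 5 (new)  [load 21/27]
  6 → bin 3  [load 26/27]
  7 → bin 4  [load 18/27]
5 bins opened.

5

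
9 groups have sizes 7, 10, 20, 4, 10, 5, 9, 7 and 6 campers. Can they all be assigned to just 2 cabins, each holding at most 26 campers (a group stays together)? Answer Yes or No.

Total = 78 campers; ⌈78/26⌉ = 3.
At least 3 cabins are required, but only 2 are allowed.

No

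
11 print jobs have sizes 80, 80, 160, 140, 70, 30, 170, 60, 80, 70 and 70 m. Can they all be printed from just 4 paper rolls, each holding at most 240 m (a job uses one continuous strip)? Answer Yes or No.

Total = 1010 m; ⌈1010/240⌉ = 5.
At least 5 paper rolls are required, but only 4 are allowed.

No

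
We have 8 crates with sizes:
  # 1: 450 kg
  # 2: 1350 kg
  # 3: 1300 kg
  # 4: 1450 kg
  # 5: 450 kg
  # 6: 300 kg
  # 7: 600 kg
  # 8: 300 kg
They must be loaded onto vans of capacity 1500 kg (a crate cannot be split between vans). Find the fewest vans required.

Total = 1450 + 1350 + 1300 + 600 + 450 + 450 + 300 + 300 = 6200 kg.
Lower bound: ⌈6200/1500⌉ = 5 vans.
A packing using 5 vans:
  van 1: 1450 = 1450
  van 2: 1350 = 1350
  van 3: 1300 = 1300
  van 4: 600 + 450 + 450 = 1500
  van 5: 300 + 300 = 600
This matches the lower bound, so 5 is optimal.

5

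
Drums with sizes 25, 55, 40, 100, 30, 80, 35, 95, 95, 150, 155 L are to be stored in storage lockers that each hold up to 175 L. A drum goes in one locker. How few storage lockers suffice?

Total = 155 + 150 + 100 + 95 + 95 + 80 + 55 + 40 + 35 + 30 + 25 = 860 L.
Lower bound: ⌈860/175⌉ = 5 storage lockers.
A packing using 6 storage lockers:
  locker 1: 155 = 155
  locker 2: 150 + 25 = 175
  locker 3: 100 + 55 = 155
  locker 4: 95 + 80 = 175
  locker 5: 95 + 40 + 35 = 170
  locker 6: 30 = 30
No arrangement into 5 storage lockers stays within capacity, so 6 is optimal.

6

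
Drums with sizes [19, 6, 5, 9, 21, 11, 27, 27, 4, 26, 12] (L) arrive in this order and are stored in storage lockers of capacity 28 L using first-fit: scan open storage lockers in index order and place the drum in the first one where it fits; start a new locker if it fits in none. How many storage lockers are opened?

7

  19 → locker 1 (new)  [load 19/28]
  6 → locker 1  [load 25/28]
  5 → locker 2 (new)  [load 5/28]
  9 → locker 2  [load 14/28]
  21 → locker 3 (new)  [load 21/28]
  11 → locker 2  [load 25/28]
  27 → locker 4 (new)  [load 27/28]
  27 → locker 5 (new)  [load 27/28]
  4 → locker 3  [load 25/28]
  26 → locker 6 (new)  [load 26/28]
  12 → locker 7 (new)  [load 12/28]
7 storage lockers opened.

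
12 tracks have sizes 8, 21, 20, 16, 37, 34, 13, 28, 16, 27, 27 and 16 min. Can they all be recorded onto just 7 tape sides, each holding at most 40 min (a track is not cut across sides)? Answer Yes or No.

Total = 263 min; ⌈263/40⌉ = 7.
The bound of 7 does not rule out 7, but exhaustive search shows no assignment into 7 tape sides of capacity 40 min exists — the minimum is 8.

No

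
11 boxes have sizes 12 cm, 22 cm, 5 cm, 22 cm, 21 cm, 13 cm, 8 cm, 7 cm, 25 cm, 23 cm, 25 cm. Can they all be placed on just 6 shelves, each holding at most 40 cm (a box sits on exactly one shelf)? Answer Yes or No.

Yes

A valid assignment using 6 shelves:
  shelf 1: 25 + 13 = 38
  shelf 2: 25 + 12 = 37
  shelf 3: 23 + 8 + 7 = 38
  shelf 4: 22 + 5 = 27
  shelf 5: 22 = 22
  shelf 6: 21 = 21
Every load is within 40 cm, so 6 shelves suffice.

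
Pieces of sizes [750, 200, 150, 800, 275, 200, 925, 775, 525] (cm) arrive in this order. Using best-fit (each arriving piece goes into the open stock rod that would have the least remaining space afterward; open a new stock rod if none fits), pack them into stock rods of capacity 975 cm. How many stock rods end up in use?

  750 → stock rod 1 (new)  [load 750/975]
  200 → stock rod 1  [load 950/975]
  150 → stock rod 2 (new)  [load 150/975]
  800 → stock rod 2  [load 950/975]
  275 → stock rod 3 (new)  [load 275/975]
  200 → stock rod 3  [load 475/975]
  925 → stock rod 4 (new)  [load 925/975]
  775 → stock rod 5 (new)  [load 775/975]
  525 → stock rod 6 (new)  [load 525/975]
6 stock rods opened.

6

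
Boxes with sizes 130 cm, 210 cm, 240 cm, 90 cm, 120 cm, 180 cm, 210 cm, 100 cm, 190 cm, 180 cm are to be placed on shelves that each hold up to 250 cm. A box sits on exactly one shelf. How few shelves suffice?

Total = 240 + 210 + 210 + 190 + 180 + 180 + 130 + 120 + 100 + 90 = 1650 cm.
Lower bound: ⌈1650/250⌉ = 7 shelves.
A packing using 8 shelves:
  shelf 1: 240 = 240
  shelf 2: 210 = 210
  shelf 3: 210 = 210
  shelf 4: 190 = 190
  shelf 5: 180 = 180
  shelf 6: 180 = 180
  shelf 7: 130 + 120 = 250
  shelf 8: 100 + 90 = 190
No arrangement into 7 shelves stays within capacity, so 8 is optimal.

8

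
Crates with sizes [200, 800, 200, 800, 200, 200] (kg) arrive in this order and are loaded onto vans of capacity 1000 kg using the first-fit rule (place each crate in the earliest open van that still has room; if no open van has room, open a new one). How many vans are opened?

3

  200 → van 1 (new)  [load 200/1000]
  800 → van 1  [load 1000/1000]
  200 → van 2 (new)  [load 200/1000]
  800 → van 2  [load 1000/1000]
  200 → van 3 (new)  [load 200/1000]
  200 → van 3  [load 400/1000]
3 vans opened.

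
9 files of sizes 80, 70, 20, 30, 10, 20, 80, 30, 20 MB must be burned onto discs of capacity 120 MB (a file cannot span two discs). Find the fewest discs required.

Total = 80 + 80 + 70 + 30 + 30 + 20 + 20 + 20 + 10 = 360 MB.
Lower bound: ⌈360/120⌉ = 3 discs.
A packing using 3 discs:
  disc 1: 80 + 30 + 10 = 120
  disc 2: 80 + 20 + 20 = 120
  disc 3: 70 + 30 + 20 = 120
This matches the lower bound, so 3 is optimal.

3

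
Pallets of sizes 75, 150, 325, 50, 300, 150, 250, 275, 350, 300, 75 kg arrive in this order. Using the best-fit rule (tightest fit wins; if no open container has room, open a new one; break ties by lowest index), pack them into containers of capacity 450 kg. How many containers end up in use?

  75 → container 1 (new)  [load 75/450]
  150 → container 1  [load 225/450]
  325 → container 2 (new)  [load 325/450]
  50 → container 2  [load 375/450]
  300 → container 3 (new)  [load 300/450]
  150 → container 3  [load 450/450]
  250 → container 4 (new)  [load 250/450]
  275 → container 5 (new)  [load 275/450]
  350 → container 6 (new)  [load 350/450]
  300 → container 7 (new)  [load 300/450]
  75 → container 2  [load 450/450]
7 containers opened.

7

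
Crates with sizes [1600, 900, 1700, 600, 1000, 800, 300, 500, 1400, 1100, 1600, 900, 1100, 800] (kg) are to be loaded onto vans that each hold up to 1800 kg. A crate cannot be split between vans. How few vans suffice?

9

Total = 1700 + 1600 + 1600 + 1400 + 1100 + 1100 + 1000 + 900 + 900 + 800 + 800 + 600 + 500 + 300 = 14300 kg.
Lower bound: ⌈14300/1800⌉ = 8 vans.
A packing using 9 vans:
  van 1: 1700 = 1700
  van 2: 1600 = 1600
  van 3: 1600 = 1600
  van 4: 1400 + 300 = 1700
  van 5: 1100 + 600 = 1700
  van 6: 1100 + 500 = 1600
  van 7: 1000 + 800 = 1800
  van 8: 900 + 900 = 1800
  van 9: 800 = 800
No arrangement into 8 vans stays within capacity, so 9 is optimal.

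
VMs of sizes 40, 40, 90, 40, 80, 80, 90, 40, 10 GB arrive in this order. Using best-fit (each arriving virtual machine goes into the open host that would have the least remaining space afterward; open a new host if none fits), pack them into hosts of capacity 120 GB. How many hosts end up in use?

  40 → host 1 (new)  [load 40/120]
  40 → host 1  [load 80/120]
  90 → host 2 (new)  [load 90/120]
  40 → host 1  [load 120/120]
  80 → host 3 (new)  [load 80/120]
  80 → host 4 (new)  [load 80/120]
  90 → host 5 (new)  [load 90/120]
  40 → host 3  [load 120/120]
  10 → host 2  [load 100/120]
5 hosts opened.

5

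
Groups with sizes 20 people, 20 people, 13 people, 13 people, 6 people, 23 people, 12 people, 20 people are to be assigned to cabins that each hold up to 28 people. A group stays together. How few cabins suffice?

Total = 23 + 20 + 20 + 20 + 13 + 13 + 12 + 6 = 127 people.
Lower bound: ⌈127/28⌉ = 5 cabins.
A packing using 6 cabins:
  cabin 1: 23 = 23
  cabin 2: 20 + 6 = 26
  cabin 3: 20 = 20
  cabin 4: 20 = 20
  cabin 5: 13 + 13 = 26
  cabin 6: 12 = 12
No arrangement into 5 cabins stays within capacity, so 6 is optimal.

6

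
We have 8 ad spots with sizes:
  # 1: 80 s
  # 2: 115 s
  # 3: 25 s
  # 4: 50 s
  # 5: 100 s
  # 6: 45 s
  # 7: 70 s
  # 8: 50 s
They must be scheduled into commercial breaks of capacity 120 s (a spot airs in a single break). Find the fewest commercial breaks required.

5

Total = 115 + 100 + 80 + 70 + 50 + 50 + 45 + 25 = 535 s.
Lower bound: ⌈535/120⌉ = 5 commercial breaks.
A packing using 5 commercial breaks:
  break 1: 115 = 115
  break 2: 100 = 100
  break 3: 80 + 25 = 105
  break 4: 70 + 50 = 120
  break 5: 50 + 45 = 95
This matches the lower bound, so 5 is optimal.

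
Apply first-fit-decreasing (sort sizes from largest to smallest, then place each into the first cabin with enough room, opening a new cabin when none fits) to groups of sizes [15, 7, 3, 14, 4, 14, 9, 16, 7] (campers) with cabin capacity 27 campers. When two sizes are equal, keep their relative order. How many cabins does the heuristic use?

4

Sorted descending: 16, 15, 14, 14, 9, 7, 7, 4, 3.
  16 → cabin 1 (new)  [load 16/27]
  15 → cabin 2 (new)  [load 15/27]
  14 → cabin 3 (new)  [load 14/27]
  14 → cabin 4 (new)  [load 14/27]
  9 → cabin 1  [load 25/27]
  7 → cabin 2  [load 22/27]
  7 → cabin 3  [load 21/27]
  4 → cabin 2  [load 26/27]
  3 → cabin 3  [load 24/27]
4 cabins opened.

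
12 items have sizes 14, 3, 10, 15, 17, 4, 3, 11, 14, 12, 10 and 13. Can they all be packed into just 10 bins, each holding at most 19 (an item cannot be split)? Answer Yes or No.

A valid assignment using 9 bins:
  bin 1: 17 = 17
  bin 2: 15 + 4 = 19
  bin 3: 14 + 3 = 17
  bin 4: 14 + 3 = 17
  bin 5: 13 = 13
  bin 6: 12 = 12
  bin 7: 11 = 11
  bin 8: 10 = 10
  bin 9: 10 = 10
That uses only 9 ≤ 10, so 10 bins are enough.

Yes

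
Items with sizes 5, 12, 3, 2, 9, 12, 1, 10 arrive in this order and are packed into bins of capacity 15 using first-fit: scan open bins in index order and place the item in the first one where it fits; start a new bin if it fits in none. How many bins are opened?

5

  5 → bin 1 (new)  [load 5/15]
  12 → bin 2 (new)  [load 12/15]
  3 → bin 1  [load 8/15]
  2 → bin 1  [load 10/15]
  9 → bin 3 (new)  [load 9/15]
  12 → bin 4 (new)  [load 12/15]
  1 → bin 1  [load 11/15]
  10 → bin 5 (new)  [load 10/15]
5 bins opened.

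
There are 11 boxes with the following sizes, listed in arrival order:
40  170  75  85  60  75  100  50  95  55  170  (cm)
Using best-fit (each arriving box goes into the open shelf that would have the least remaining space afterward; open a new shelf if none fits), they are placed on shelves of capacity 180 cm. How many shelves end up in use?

6

  40 → shelf 1 (new)  [load 40/180]
  170 → shelf 2 (new)  [load 170/180]
  75 → shelf 1  [load 115/180]
  85 → shelf 3 (new)  [load 85/180]
  60 → shelf 1  [load 175/180]
  75 → shelf 3  [load 160/180]
  100 → shelf 4 (new)  [load 100/180]
  50 → shelf 4  [load 150/180]
  95 → shelf 5 (new)  [load 95/180]
  55 → shelf 5  [load 150/180]
  170 → shelf 6 (new)  [load 170/180]
6 shelves opened.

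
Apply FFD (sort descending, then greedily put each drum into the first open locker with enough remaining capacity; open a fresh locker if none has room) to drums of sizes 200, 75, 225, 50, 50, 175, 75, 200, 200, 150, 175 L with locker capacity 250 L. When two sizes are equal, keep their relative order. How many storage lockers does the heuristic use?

Sorted descending: 225, 200, 200, 200, 175, 175, 150, 75, 75, 50, 50.
  225 → locker 1 (new)  [load 225/250]
  200 → locker 2 (new)  [load 200/250]
  200 → locker 3 (new)  [load 200/250]
  200 → locker 4 (new)  [load 200/250]
  175 → locker 5 (new)  [load 175/250]
  175 → locker 6 (new)  [load 175/250]
  150 → locker 7 (new)  [load 150/250]
  75 → locker 5  [load 250/250]
  75 → locker 6  [load 250/250]
  50 → locker 2  [load 250/250]
  50 → locker 3  [load 250/250]
7 storage lockers opened.

7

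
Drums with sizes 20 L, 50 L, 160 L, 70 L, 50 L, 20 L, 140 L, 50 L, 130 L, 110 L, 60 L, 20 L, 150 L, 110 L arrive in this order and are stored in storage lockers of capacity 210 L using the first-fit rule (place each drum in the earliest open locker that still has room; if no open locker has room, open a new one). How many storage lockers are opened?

  20 → locker 1 (new)  [load 20/210]
  50 → locker 1  [load 70/210]
  160 → locker 2 (new)  [load 160/210]
  70 → locker 1  [load 140/210]
  50 → locker 1  [load 190/210]
  20 → locker 1  [load 210/210]
  140 → locker 3 (new)  [load 140/210]
  50 → locker 2  [load 210/210]
  130 → locker 4 (new)  [load 130/210]
  110 → locker 5 (new)  [load 110/210]
  60 → locker 3  [load 200/210]
  20 → locker 4  [load 150/210]
  150 → locker 6 (new)  [load 150/210]
  110 → locker 7 (new)  [load 110/210]
7 storage lockers opened.

7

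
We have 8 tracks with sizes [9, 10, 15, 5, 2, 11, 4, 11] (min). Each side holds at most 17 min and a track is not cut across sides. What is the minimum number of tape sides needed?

Total = 15 + 11 + 11 + 10 + 9 + 5 + 4 + 2 = 67 min.
Lower bound: ⌈67/17⌉ = 4 tape sides.
Also, 5 tracks each exceed 17/2 min, and no two of those can share a side, so at least 5 tape sides are needed.
A packing using 5 tape sides:
  side 1: 15 + 2 = 17
  side 2: 11 + 5 = 16
  side 3: 11 + 4 = 15
  side 4: 10 = 10
  side 5: 9 = 9
This matches the lower bound, so 5 is optimal.

5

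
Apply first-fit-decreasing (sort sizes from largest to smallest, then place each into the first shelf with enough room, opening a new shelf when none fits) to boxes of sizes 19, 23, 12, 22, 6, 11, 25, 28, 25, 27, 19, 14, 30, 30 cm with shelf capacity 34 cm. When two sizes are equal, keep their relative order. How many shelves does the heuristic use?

10

Sorted descending: 30, 30, 28, 27, 25, 25, 23, 22, 19, 19, 14, 12, 11, 6.
  30 → shelf 1 (new)  [load 30/34]
  30 → shelf 2 (new)  [load 30/34]
  28 → shelf 3 (new)  [load 28/34]
  27 → shelf 4 (new)  [load 27/34]
  25 → shelf 5 (new)  [load 25/34]
  25 → shelf 6 (new)  [load 25/34]
  23 → shelf 7 (new)  [load 23/34]
  22 → shelf 8 (new)  [load 22/34]
  19 → shelf 9 (new)  [load 19/34]
  19 → shelf 10 (new)  [load 19/34]
  14 → shelf 9  [load 33/34]
  12 → shelf 8  [load 34/34]
  11 → shelf 7  [load 34/34]
  6 → shelf 3  [load 34/34]
10 shelves opened.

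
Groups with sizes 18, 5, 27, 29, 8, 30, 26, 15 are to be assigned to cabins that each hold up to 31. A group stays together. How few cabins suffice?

6

Total = 30 + 29 + 27 + 26 + 18 + 15 + 8 + 5 = 158.
Lower bound: ⌈158/31⌉ = 6 cabins.
A packing using 6 cabins:
  cabin 1: 30 = 30
  cabin 2: 29 = 29
  cabin 3: 27 = 27
  cabin 4: 26 + 5 = 31
  cabin 5: 18 + 8 = 26
  cabin 6: 15 = 15
This matches the lower bound, so 6 is optimal.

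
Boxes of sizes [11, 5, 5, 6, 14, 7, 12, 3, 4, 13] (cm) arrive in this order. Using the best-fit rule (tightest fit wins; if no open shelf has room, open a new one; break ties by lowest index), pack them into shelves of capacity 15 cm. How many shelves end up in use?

  11 → shelf 1 (new)  [load 11/15]
  5 → shelf 2 (new)  [load 5/15]
  5 → shelf 2  [load 10/15]
  6 → shelf 3 (new)  [load 6/15]
  14 → shelf 4 (new)  [load 14/15]
  7 → shelf 3  [load 13/15]
  12 → shelf 5 (new)  [load 12/15]
  3 → shelf 5  [load 15/15]
  4 → shelf 1  [load 15/15]
  13 → shelf 6 (new)  [load 13/15]
6 shelves opened.

6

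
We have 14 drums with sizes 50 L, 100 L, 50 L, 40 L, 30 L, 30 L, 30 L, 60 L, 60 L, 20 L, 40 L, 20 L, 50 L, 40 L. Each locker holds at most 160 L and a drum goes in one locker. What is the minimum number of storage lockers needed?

Total = 100 + 60 + 60 + 50 + 50 + 50 + 40 + 40 + 40 + 30 + 30 + 30 + 20 + 20 = 620 L.
Lower bound: ⌈620/160⌉ = 4 storage lockers.
A packing using 4 storage lockers:
  locker 1: 100 + 60 = 160
  locker 2: 60 + 50 + 50 = 160
  locker 3: 50 + 40 + 40 + 30 = 160
  locker 4: 40 + 30 + 30 + 20 + 20 = 140
This matches the lower bound, so 4 is optimal.

4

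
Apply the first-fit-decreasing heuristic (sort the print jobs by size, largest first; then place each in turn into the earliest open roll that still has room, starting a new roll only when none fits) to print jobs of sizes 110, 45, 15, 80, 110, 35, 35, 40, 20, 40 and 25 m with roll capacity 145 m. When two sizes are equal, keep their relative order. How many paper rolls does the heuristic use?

4

Sorted descending: 110, 110, 80, 45, 40, 40, 35, 35, 25, 20, 15.
  110 → roll 1 (new)  [load 110/145]
  110 → roll 2 (new)  [load 110/145]
  80 → roll 3 (new)  [load 80/145]
  45 → roll 3  [load 125/145]
  40 → roll 4 (new)  [load 40/145]
  40 → roll 4  [load 80/145]
  35 → roll 1  [load 145/145]
  35 → roll 2  [load 145/145]
  25 → roll 4  [load 105/145]
  20 → roll 3  [load 145/145]
  15 → roll 4  [load 120/145]
4 paper rolls opened.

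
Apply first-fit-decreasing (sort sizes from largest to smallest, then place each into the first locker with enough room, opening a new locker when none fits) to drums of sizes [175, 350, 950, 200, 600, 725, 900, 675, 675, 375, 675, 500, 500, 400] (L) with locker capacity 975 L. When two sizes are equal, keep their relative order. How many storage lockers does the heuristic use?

Sorted descending: 950, 900, 725, 675, 675, 675, 600, 500, 500, 400, 375, 350, 200, 175.
  950 → locker 1 (new)  [load 950/975]
  900 → locker 2 (new)  [load 900/975]
  725 → locker 3 (new)  [load 725/975]
  675 → locker 4 (new)  [load 675/975]
  675 → locker 5 (new)  [load 675/975]
  675 → locker 6 (new)  [load 675/975]
  600 → locker 7 (new)  [load 600/975]
  500 → locker 8 (new)  [load 500/975]
  500 → locker 9 (new)  [load 500/975]
  400 → locker 8  [load 900/975]
  375 → locker 7  [load 975/975]
  350 → locker 9  [load 850/975]
  200 → locker 3  [load 925/975]
  175 → locker 4  [load 850/975]
9 storage lockers opened.

9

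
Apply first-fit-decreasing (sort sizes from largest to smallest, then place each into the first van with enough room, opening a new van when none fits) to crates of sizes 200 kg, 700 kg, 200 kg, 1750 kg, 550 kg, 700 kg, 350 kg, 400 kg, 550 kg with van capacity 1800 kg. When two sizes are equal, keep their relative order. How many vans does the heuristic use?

Sorted descending: 1750, 700, 700, 550, 550, 400, 350, 200, 200.
  1750 → van 1 (new)  [load 1750/1800]
  700 → van 2 (new)  [load 700/1800]
  700 → van 2  [load 1400/1800]
  550 → van 3 (new)  [load 550/1800]
  550 → van 3  [load 1100/1800]
  400 → van 2  [load 1800/1800]
  350 → van 3  [load 1450/1800]
  200 → van 3  [load 1650/1800]
  200 → van 4 (new)  [load 200/1800]
4 vans opened.

4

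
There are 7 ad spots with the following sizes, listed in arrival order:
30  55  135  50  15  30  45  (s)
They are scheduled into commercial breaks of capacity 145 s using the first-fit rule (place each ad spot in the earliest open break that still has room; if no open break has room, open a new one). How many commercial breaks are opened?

  30 → break 1 (new)  [load 30/145]
  55 → break 1  [load 85/145]
  135 → break 2 (new)  [load 135/145]
  50 → break 1  [load 135/145]
  15 → break 3 (new)  [load 15/145]
  30 → break 3  [load 45/145]
  45 → break 3  [load 90/145]
3 commercial breaks opened.

3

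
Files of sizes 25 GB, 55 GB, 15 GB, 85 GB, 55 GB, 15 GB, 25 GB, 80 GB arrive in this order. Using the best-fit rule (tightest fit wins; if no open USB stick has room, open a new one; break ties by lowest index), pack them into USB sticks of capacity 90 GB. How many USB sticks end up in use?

5

  25 → USB stick 1 (new)  [load 25/90]
  55 → USB stick 1  [load 80/90]
  15 → USB stick 2 (new)  [load 15/90]
  85 → USB stick 3 (new)  [load 85/90]
  55 → USB stick 2  [load 70/90]
  15 → USB stick 2  [load 85/90]
  25 → USB stick 4 (new)  [load 25/90]
  80 → USB stick 5 (new)  [load 80/90]
5 USB sticks opened.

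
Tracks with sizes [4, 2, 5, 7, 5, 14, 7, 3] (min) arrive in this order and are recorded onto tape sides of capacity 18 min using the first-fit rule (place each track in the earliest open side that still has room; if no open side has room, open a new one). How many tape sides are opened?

  4 → side 1 (new)  [load 4/18]
  2 → side 1  [load 6/18]
  5 → side 1  [load 11/18]
  7 → side 1  [load 18/18]
  5 → side 2 (new)  [load 5/18]
  14 → side 3 (new)  [load 14/18]
  7 → side 2  [load 12/18]
  3 → side 2  [load 15/18]
3 tape sides opened.

3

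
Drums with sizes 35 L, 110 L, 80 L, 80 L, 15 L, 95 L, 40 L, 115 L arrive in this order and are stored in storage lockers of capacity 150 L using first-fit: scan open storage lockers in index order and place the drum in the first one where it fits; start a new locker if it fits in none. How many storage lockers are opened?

  35 → locker 1 (new)  [load 35/150]
  110 → locker 1  [load 145/150]
  80 → locker 2 (new)  [load 80/150]
  80 → locker 3 (new)  [load 80/150]
  15 → locker 2  [load 95/150]
  95 → locker 4 (new)  [load 95/150]
  40 → locker 2  [load 135/150]
  115 → locker 5 (new)  [load 115/150]
5 storage lockers opened.

5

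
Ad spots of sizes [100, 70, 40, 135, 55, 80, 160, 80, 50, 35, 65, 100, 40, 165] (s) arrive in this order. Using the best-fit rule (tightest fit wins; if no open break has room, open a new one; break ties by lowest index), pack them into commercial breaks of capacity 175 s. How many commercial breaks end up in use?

  100 → break 1 (new)  [load 100/175]
  70 → break 1  [load 170/175]
  40 → break 2 (new)  [load 40/175]
  135 → break 2  [load 175/175]
  55 → break 3 (new)  [load 55/175]
  80 → break 3  [load 135/175]
  160 → break 4 (new)  [load 160/175]
  80 → break 5 (new)  [load 80/175]
  50 → break 5  [load 130/175]
  35 → break 3  [load 170/175]
  65 → break 6 (new)  [load 65/175]
  100 → break 6  [load 165/175]
  40 → break 5  [load 170/175]
  165 → break 7 (new)  [load 165/175]
7 commercial breaks opened.

7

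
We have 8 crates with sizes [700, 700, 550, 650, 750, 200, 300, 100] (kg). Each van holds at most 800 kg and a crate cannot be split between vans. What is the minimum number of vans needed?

6

Total = 750 + 700 + 700 + 650 + 550 + 300 + 200 + 100 = 3950 kg.
Lower bound: ⌈3950/800⌉ = 5 vans.
A packing using 6 vans:
  van 1: 750 = 750
  van 2: 700 + 100 = 800
  van 3: 700 = 700
  van 4: 650 = 650
  van 5: 550 + 200 = 750
  van 6: 300 = 300
No arrangement into 5 vans stays within capacity, so 6 is optimal.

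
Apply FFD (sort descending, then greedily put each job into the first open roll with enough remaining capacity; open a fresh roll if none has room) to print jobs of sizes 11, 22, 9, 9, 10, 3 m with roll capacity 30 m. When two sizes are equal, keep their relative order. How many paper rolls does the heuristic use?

Sorted descending: 22, 11, 10, 9, 9, 3.
  22 → roll 1 (new)  [load 22/30]
  11 → roll 2 (new)  [load 11/30]
  10 → roll 2  [load 21/30]
  9 → roll 2  [load 30/30]
  9 → roll 3 (new)  [load 9/30]
  3 → roll 1  [load 25/30]
3 paper rolls opened.

3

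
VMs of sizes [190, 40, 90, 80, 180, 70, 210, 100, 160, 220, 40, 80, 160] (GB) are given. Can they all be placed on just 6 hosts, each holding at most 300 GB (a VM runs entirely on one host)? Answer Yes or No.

Yes

A valid assignment using 6 hosts:
  host 1: 220 + 80 = 300
  host 2: 210 + 90 = 300
  host 3: 190 + 100 = 290
  host 4: 180 + 80 + 40 = 300
  host 5: 160 + 70 + 40 = 270
  host 6: 160 = 160
Every load is within 300 GB, so 6 hosts suffice.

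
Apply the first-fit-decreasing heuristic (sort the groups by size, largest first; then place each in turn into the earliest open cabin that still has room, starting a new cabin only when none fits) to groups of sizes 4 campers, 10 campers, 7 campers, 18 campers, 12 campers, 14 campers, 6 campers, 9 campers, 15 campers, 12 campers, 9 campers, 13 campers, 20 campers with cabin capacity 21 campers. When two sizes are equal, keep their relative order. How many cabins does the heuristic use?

8

Sorted descending: 20, 18, 15, 14, 13, 12, 12, 10, 9, 9, 7, 6, 4.
  20 → cabin 1 (new)  [load 20/21]
  18 → cabin 2 (new)  [load 18/21]
  15 → cabin 3 (new)  [load 15/21]
  14 → cabin 4 (new)  [load 14/21]
  13 → cabin 5 (new)  [load 13/21]
  12 → cabin 6 (new)  [load 12/21]
  12 → cabin 7 (new)  [load 12/21]
  10 → cabin 8 (new)  [load 10/21]
  9 → cabin 6  [load 21/21]
  9 → cabin 7  [load 21/21]
  7 → cabin 4  [load 21/21]
  6 → cabin 3  [load 21/21]
  4 → cabin 5  [load 17/21]
8 cabins opened.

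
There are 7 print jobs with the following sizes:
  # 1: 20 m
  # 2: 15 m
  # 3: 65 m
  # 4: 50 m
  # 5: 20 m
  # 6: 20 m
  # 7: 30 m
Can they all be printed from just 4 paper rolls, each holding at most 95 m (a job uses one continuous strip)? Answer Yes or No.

A valid assignment using 3 paper rolls:
  roll 1: 65 + 30 = 95
  roll 2: 50 + 20 + 20 = 90
  roll 3: 20 + 15 = 35
That uses only 3 ≤ 4, so 4 paper rolls are enough.

Yes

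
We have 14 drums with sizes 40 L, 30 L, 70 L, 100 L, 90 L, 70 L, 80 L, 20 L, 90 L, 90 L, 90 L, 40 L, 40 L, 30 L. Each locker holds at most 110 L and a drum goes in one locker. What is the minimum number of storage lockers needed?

9

Total = 100 + 90 + 90 + 90 + 90 + 80 + 70 + 70 + 40 + 40 + 40 + 30 + 30 + 20 = 880 L.
Lower bound: ⌈880/110⌉ = 8 storage lockers.
A packing using 9 storage lockers:
  locker 1: 100 = 100
  locker 2: 90 + 20 = 110
  locker 3: 90 = 90
  locker 4: 90 = 90
  locker 5: 90 = 90
  locker 6: 80 + 30 = 110
  locker 7: 70 + 40 = 110
  locker 8: 70 + 40 = 110
  locker 9: 40 + 30 = 70
No arrangement into 8 storage lockers stays within capacity, so 9 is optimal.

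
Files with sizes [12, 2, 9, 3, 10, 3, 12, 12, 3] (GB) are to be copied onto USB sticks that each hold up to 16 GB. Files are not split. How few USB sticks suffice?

Total = 12 + 12 + 12 + 10 + 9 + 3 + 3 + 3 + 2 = 66 GB.
Lower bound: ⌈66/16⌉ = 5 USB sticks.
A packing using 5 USB sticks:
  USB stick 1: 12 + 3 = 15
  USB stick 2: 12 + 3 = 15
  USB stick 3: 12 + 3 = 15
  USB stick 4: 10 + 2 = 12
  USB stick 5: 9 = 9
This matches the lower bound, so 5 is optimal.

5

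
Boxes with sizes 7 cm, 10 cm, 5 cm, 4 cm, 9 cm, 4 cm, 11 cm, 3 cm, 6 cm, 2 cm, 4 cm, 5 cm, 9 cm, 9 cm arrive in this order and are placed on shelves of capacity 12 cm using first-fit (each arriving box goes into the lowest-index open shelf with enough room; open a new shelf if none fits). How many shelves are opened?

9

  7 → shelf 1 (new)  [load 7/12]
  10 → shelf 2 (new)  [load 10/12]
  5 → shelf 1  [load 12/12]
  4 → shelf 3 (new)  [load 4/12]
  9 → shelf 4 (new)  [load 9/12]
  4 → shelf 3  [load 8/12]
  11 → shelf 5 (new)  [load 11/12]
  3 → shelf 3  [load 11/12]
  6 → shelf 6 (new)  [load 6/12]
  2 → shelf 2  [load 12/12]
  4 → shelf 6  [load 10/12]
  5 → shelf 7 (new)  [load 5/12]
  9 → shelf 8 (new)  [load 9/12]
  9 → shelf 9 (new)  [load 9/12]
9 shelves opened.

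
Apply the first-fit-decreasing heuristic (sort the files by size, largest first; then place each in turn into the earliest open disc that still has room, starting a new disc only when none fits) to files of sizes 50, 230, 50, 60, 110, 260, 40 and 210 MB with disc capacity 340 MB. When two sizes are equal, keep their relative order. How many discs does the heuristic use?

4

Sorted descending: 260, 230, 210, 110, 60, 50, 50, 40.
  260 → disc 1 (new)  [load 260/340]
  230 → disc 2 (new)  [load 230/340]
  210 → disc 3 (new)  [load 210/340]
  110 → disc 2  [load 340/340]
  60 → disc 1  [load 320/340]
  50 → disc 3  [load 260/340]
  50 → disc 3  [load 310/340]
  40 → disc 4 (new)  [load 40/340]
4 discs opened.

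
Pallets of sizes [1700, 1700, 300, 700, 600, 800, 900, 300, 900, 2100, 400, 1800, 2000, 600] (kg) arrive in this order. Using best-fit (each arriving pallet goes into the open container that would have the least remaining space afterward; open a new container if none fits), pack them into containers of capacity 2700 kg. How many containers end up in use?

6

  1700 → container 1 (new)  [load 1700/2700]
  1700 → container 2 (new)  [load 1700/2700]
  300 → container 1  [load 2000/2700]
  700 → container 1  [load 2700/2700]
  600 → container 2  [load 2300/2700]
  800 → container 3 (new)  [load 800/2700]
  900 → container 3  [load 1700/2700]
  300 → container 2  [load 2600/2700]
  900 → container 3  [load 2600/2700]
  2100 → container 4 (new)  [load 2100/2700]
  400 → container 4  [load 2500/2700]
  1800 → container 5 (new)  [load 1800/2700]
  2000 → container 6 (new)  [load 2000/2700]
  600 → container 6  [load 2600/2700]
6 containers opened.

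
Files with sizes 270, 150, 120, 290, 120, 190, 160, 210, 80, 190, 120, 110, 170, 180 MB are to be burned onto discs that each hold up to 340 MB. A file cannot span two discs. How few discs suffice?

Total = 290 + 270 + 210 + 190 + 190 + 180 + 170 + 160 + 150 + 120 + 120 + 120 + 110 + 80 = 2360 MB.
Lower bound: ⌈2360/340⌉ = 7 discs.
A packing using 8 discs:
  disc 1: 290 = 290
  disc 2: 270 = 270
  disc 3: 210 + 120 = 330
  disc 4: 190 + 150 = 340
  disc 5: 190 + 120 = 310
  disc 6: 180 + 160 = 340
  disc 7: 170 + 120 = 290
  disc 8: 110 + 80 = 190
No arrangement into 7 discs stays within capacity, so 8 is optimal.

8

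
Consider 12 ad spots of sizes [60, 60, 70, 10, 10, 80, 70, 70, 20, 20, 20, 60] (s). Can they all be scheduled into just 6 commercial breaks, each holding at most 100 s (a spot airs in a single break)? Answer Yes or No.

No

Total = 550 s; ⌈550/100⌉ = 6.
7 ad spots each exceed half the capacity and cannot share a break, forcing at least 7 commercial breaks.
At least 7 commercial breaks are required, but only 6 are allowed.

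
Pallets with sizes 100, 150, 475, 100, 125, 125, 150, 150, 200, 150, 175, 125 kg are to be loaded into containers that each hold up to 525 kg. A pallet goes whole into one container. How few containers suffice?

Total = 475 + 200 + 175 + 150 + 150 + 150 + 150 + 125 + 125 + 125 + 100 + 100 = 2025 kg.
Lower bound: ⌈2025/525⌉ = 4 containers.
A packing using 4 containers:
  container 1: 475 = 475
  container 2: 200 + 175 + 150 = 525
  container 3: 150 + 150 + 125 + 100 = 525
  container 4: 150 + 125 + 125 + 100 = 500
This matches the lower bound, so 4 is optimal.

4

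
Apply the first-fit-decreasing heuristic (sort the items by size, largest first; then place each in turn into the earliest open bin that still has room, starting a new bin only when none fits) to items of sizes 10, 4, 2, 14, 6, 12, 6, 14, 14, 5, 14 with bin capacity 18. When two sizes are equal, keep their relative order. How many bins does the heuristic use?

7

Sorted descending: 14, 14, 14, 14, 12, 10, 6, 6, 5, 4, 2.
  14 → bin 1 (new)  [load 14/18]
  14 → bin 2 (new)  [load 14/18]
  14 → bin 3 (new)  [load 14/18]
  14 → bin 4 (new)  [load 14/18]
  12 → bin 5 (new)  [load 12/18]
  10 → bin 6 (new)  [load 10/18]
  6 → bin 5  [load 18/18]
  6 → bin 6  [load 16/18]
  5 → bin 7 (new)  [load 5/18]
  4 → bin 1  [load 18/18]
  2 → bin 2  [load 16/18]
7 bins opened.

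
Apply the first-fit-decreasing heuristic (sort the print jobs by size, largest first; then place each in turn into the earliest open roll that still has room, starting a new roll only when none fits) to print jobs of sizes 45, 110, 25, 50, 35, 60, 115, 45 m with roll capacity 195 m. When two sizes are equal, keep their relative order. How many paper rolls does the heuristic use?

3

Sorted descending: 115, 110, 60, 50, 45, 45, 35, 25.
  115 → roll 1 (new)  [load 115/195]
  110 → roll 2 (new)  [load 110/195]
  60 → roll 1  [load 175/195]
  50 → roll 2  [load 160/195]
  45 → roll 3 (new)  [load 45/195]
  45 → roll 3  [load 90/195]
  35 → roll 2  [load 195/195]
  25 → roll 3  [load 115/195]
3 paper rolls opened.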